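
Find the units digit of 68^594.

4

The units digit of 68^n cycles with period 4: 8, 4, 2, 6, …
594 leaves remainder 2 on division by 4, so 68^594 ends in 4.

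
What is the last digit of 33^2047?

Powers of 3 mod 10 repeat with period 4: 3, 9, 7, 1.
2047 mod 4 = 3, so the last digit matches 3^3 = 7.

7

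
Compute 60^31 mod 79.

Square-and-reduce mod 79: 60^1≡60, 60^2≡45, 60^4≡50, 60^8≡51, 60^16≡73.
Since 31 = 1 + 2 + 4 + 8 + 16 in binary, 60^31 ≡ 60·45·50·51·73 ≡ 48 (mod 79).

48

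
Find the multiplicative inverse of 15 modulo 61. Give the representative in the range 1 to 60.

15·57 = 855 = 14·61 + 1, so 15⁻¹ ≡ 57 (mod 61).

57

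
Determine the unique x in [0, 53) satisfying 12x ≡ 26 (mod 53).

The inverse of 12 mod 53 is 31 (since 12·31 = 372 ≡ 1).
So x ≡ 31·26 = 806 ≡ 11 (mod 53).

11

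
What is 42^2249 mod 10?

2

The units digit of 42^n cycles with period 4: 2, 4, 8, 6, …
2249 leaves remainder 1 on division by 4, so 42^2249 ends in 2.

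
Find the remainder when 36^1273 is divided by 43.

Square-and-reduce mod 43: 36^1≡36, 36^2≡6, 36^4≡36, 36^8≡6, 36^16≡36, 36^32≡6, 36^64≡36, 36^128≡6, 36^256≡36, 36^512≡6, 36^1024≡36.
1273 = 1 + 8 + 16 + 32 + 64 + 128 + 1024, so 36^1273 ≡ 36·6·36·6·36·6·36 ≡ 36 (mod 43).

36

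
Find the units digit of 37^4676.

The units digit of 37^n cycles with period 4: 7, 9, 3, 1, …
4676 leaves remainder 0 on division by 4, so 37^4676 ends in 1.

1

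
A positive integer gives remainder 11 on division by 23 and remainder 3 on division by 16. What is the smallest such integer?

195

x ≡ 3 (mod 16) gives x ∈ {3, 19, 35, 51, 67, 83, 99, 115, …}.
The first of these with x mod 23 = 11 is 195.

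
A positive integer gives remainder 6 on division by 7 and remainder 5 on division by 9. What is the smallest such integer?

41

x ≡ 6 (mod 7) gives x ∈ {6, 13, 20, 27, 34, 41}.
The first of these with x mod 9 = 5 is 41.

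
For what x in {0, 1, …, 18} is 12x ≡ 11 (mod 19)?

The inverse of 12 mod 19 is 8 (since 12·8 = 96 ≡ 1).
So x ≡ 8·11 = 88 ≡ 12 (mod 19).

12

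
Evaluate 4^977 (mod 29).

Successive squares of 4 mod 29: 4^1≡4, 4^2≡16, 4^4≡24, 4^8≡25, 4^16≡16, 4^32≡24, 4^64≡25, 4^128≡16, 4^256≡24, 4^512≡25.
Since 977 = 1 + 16 + 64 + 128 + 256 + 512 in binary, 4^977 ≡ 4·16·25·16·24·25 ≡ 5 (mod 29).

5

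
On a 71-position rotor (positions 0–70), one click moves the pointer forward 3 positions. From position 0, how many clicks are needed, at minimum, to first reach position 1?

3·24 = 72 = 1·71 + 1, so 3⁻¹ ≡ 24 (mod 71).

24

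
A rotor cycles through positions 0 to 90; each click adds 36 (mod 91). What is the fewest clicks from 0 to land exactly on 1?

43

91 = 2·36 + 19
36 = 1·19 + 17
19 = 1·17 + 2
17 = 8·2 + 1
2 = 2·1 + 0
Back-substituting gives 36·43 ≡ 1 (mod 91).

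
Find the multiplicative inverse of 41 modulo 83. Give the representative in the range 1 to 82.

81

41·81 = 3321 = 40·83 + 1, so 41⁻¹ ≡ 81 (mod 83).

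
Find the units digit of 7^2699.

3

The units digit of 7^n cycles with period 4: 7, 9, 3, 1, …
2699 mod 4 = 3, so the last digit matches 7^3 = 3.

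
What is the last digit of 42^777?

The units digit of 42^n cycles with period 4: 2, 4, 8, 6, …
777 leaves remainder 1 on division by 4, so 42^777 ends in 2.

2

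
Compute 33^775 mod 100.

By repeated squaring mod 100: 33^1≡33, 33^2≡89, 33^4≡21, 33^8≡41, 33^16≡81, 33^32≡61, 33^64≡21, 33^128≡41, 33^256≡81, 33^512≡61.
775 = 1 + 2 + 4 + 256 + 512, so 33^775 ≡ 33·89·21·81·61 ≡ 57 (mod 100).

57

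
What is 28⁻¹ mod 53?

28·36 = 1008 = 19·53 + 1, so 28⁻¹ ≡ 36 (mod 53).

36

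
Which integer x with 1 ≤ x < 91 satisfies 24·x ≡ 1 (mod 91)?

91 = 3·24 + 19
24 = 1·19 + 5
19 = 3·5 + 4
5 = 1·4 + 1
4 = 4·1 + 0
Back-substituting gives 24·19 ≡ 1 (mod 91).

19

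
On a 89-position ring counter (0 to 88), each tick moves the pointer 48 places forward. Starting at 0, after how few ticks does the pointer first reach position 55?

48⁻¹ ≡ 13 (mod 89) because 48·13 = 624 = 7·89 + 1.
Multiplying both sides by 13: x ≡ 13·55 = 715 ≡ 3 (mod 89).

3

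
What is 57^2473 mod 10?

The units digit of 57^n cycles with period 4: 7, 9, 3, 1, …
2473 leaves remainder 1 on division by 4, so 57^2473 ends in 7.

7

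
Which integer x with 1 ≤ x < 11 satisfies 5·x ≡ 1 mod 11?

11 = 2·5 + 1
5 = 5·1 + 0
Back-substituting gives 5·9 ≡ 1 (mod 11).

9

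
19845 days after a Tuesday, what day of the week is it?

Tuesday

19845 − 2835·7 = 0, so 19845 ≡ 0 (mod 7).
Tuesday + 0 days → Tuesday.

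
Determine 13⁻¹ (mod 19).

3

13·3 = 39 = 2·19 + 1, so 13⁻¹ ≡ 3 (mod 19).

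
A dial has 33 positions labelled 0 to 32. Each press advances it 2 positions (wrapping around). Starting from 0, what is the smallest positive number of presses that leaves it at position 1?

17

2·17 = 34 = 1·33 + 1, so 2⁻¹ ≡ 17 (mod 33).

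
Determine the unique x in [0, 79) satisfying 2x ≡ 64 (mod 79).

32

2⁻¹ ≡ 40 (mod 79) because 2·40 = 80 = 1·79 + 1.
Multiplying both sides by 40: x ≡ 40·64 = 2560 ≡ 32 (mod 79).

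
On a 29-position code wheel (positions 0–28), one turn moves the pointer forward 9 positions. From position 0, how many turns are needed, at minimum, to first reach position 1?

13

29 = 3·9 + 2
9 = 4·2 + 1
2 = 2·1 + 0
Back-substituting gives 9·13 ≡ 1 (mod 29).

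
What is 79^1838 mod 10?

Last digits of 9^n: 9, 1 (period 2).
1838 leaves remainder 0 on division by 2, so 79^1838 ends in 1.

1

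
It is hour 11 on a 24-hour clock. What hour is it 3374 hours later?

1

3374 mod 24 = 14 (since 140·24 = 3360).
(11 + 14) mod 24 = 1.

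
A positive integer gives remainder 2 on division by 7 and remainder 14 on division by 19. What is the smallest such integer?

128

Since 19·3 ≡ 1 (mod 7), take x = 14 + 19·((2−14)·3 mod 7) = 14 + 19·6 = 128.
Check: 128 mod 7 = 2, 128 mod 19 = 14.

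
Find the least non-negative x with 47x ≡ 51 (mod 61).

53

47⁻¹ ≡ 13 (mod 61) because 47·13 = 611 = 10·61 + 1.
So x ≡ 13·51 = 663 ≡ 53 (mod 61).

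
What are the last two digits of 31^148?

41

Square-and-reduce mod 100: 31^1≡31, 31^2≡61, 31^4≡21, 31^8≡41, 31^16≡81, 31^32≡61, 31^64≡21, 31^128≡41.
Since 148 = 4 + 16 + 128 in binary, 31^148 ≡ 21·81·41 ≡ 41 (mod 100).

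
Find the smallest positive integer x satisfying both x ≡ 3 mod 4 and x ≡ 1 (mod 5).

11

Since 5·1 ≡ 1 (mod 4), take x = 1 + 5·((3−1)·1 mod 4) = 1 + 5·2 = 11.
Check: 11 mod 4 = 3, 11 mod 5 = 1.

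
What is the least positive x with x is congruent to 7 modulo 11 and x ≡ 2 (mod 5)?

x ≡ 2 (mod 5) gives x ∈ {2, 7}.
The first of these with x mod 11 = 7 is 7.

7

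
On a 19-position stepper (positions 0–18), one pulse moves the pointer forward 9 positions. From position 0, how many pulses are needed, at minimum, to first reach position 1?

17

9·17 = 153 = 8·19 + 1, so 9⁻¹ ≡ 17 (mod 19).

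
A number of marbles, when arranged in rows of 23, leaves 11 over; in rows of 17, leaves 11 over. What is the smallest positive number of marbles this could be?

11

x ≡ 11 (mod 17) gives x ∈ {11}.
The first of these with x mod 23 = 11 is 11.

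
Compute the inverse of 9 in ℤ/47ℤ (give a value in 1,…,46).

21

9·21 = 189 = 4·47 + 1, so 9⁻¹ ≡ 21 (mod 47).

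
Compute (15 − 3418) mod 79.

3418 mod 79 = 21 (since 43·79 = 3397).
(15 − 21) mod 79 = 73.

73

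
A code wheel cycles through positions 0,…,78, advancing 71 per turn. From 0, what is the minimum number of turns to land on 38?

The inverse of 71 mod 79 is 69 (since 71·69 = 4899 ≡ 1).
Multiplying both sides by 69: x ≡ 69·38 = 2622 ≡ 15 (mod 79).
Check: 71·15 = 1065 = 13·79 + 38.

15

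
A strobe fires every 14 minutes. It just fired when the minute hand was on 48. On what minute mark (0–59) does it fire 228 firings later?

0

228·14 = 3192.
3192 − 53·60 = 12, so 3192 ≡ 12 (mod 60).
(48 + 12) mod 60 = 0.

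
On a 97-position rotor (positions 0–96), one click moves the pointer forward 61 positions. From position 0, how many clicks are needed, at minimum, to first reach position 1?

61·35 = 2135 = 22·97 + 1, so 61⁻¹ ≡ 35 (mod 97).

35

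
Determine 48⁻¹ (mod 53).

21

48·21 = 1008 = 19·53 + 1, so 48⁻¹ ≡ 21 (mod 53).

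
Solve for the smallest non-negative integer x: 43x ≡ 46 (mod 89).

43⁻¹ ≡ 29 (mod 89) because 43·29 = 1247 = 14·89 + 1.
So x ≡ 29·46 = 1334 ≡ 88 (mod 89).
Check: 43·88 = 3784 = 42·89 + 46.

88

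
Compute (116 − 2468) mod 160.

48

2468 = 15·160 + 68, so 2468 mod 160 = 68.
(116 − 68) mod 160 = 48.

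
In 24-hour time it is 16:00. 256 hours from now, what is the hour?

8

Dividing 256 by 24 gives quotient 10 and remainder 16.
(16 + 16) mod 24 = 8.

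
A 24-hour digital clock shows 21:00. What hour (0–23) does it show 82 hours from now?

7

82 = 3·24 + 10, so 82 mod 24 = 10.
(21 + 10) mod 24 = 7.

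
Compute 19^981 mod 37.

6

Successive squares of 19 mod 37: 19^1≡19, 19^2≡28, 19^4≡7, 19^8≡12, 19^16≡33, 19^32≡16, 19^64≡34, 19^128≡9, 19^256≡7, 19^512≡12.
981 = 1 + 4 + 16 + 64 + 128 + 256 + 512, so 19^981 ≡ 19·7·33·34·9·7·12 ≡ 6 (mod 37).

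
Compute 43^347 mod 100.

By repeated squaring mod 100: 43^1≡43, 43^2≡49, 43^4≡1, 43^8≡1, 43^16≡1, 43^32≡1, 43^64≡1, 43^128≡1, 43^256≡1.
Since 347 = 1 + 2 + 8 + 16 + 64 + 256 in binary, 43^347 ≡ 43·49·1·1·1·1 ≡ 7 (mod 100).

7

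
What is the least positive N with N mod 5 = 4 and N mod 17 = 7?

24

Since 17·3 ≡ 1 (mod 5), take x = 7 + 17·((4−7)·3 mod 5) = 7 + 17·1 = 24.
Check: 24 mod 5 = 4, 24 mod 17 = 7.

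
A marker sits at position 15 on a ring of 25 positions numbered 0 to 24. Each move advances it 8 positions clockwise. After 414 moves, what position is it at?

414·8 = 3312.
3312 − 132·25 = 12, so 3312 ≡ 12 (mod 25).
(15 + 12) mod 25 = 2.

2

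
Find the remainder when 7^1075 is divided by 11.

Successive squares of 7 mod 11: 7^1≡7, 7^2≡5, 7^4≡3, 7^8≡9, 7^16≡4, 7^32≡5, 7^64≡3, 7^128≡9, 7^256≡4, 7^512≡5, 7^1024≡3.
Since 1075 = 1 + 2 + 16 + 32 + 1024 in binary, 7^1075 ≡ 7·5·4·5·3 ≡ 10 (mod 11).

10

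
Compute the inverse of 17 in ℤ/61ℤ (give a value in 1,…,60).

61 = 3·17 + 10
17 = 1·10 + 7
10 = 1·7 + 3
7 = 2·3 + 1
3 = 3·1 + 0
Back-substituting gives 17·18 ≡ 1 (mod 61).

18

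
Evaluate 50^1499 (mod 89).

Successive squares of 50 mod 89: 50^1≡50, 50^2≡8, 50^4≡64, 50^8≡2, 50^16≡4, 50^32≡16, 50^64≡78, 50^128≡32, 50^256≡45, 50^512≡67, 50^1024≡39.
1499 = 1 + 2 + 8 + 16 + 64 + 128 + 256 + 1024, so 50^1499 ≡ 50·8·2·4·78·32·45·39 ≡ 44 (mod 89).

44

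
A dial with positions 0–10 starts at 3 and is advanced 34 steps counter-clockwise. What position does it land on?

2

34 mod 11 = 1 (since 3·11 = 33).
(3 − 1) mod 11 = 2.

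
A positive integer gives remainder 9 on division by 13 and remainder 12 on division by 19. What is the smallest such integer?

126

Since 19·11 ≡ 1 (mod 13), take x = 12 + 19·((9−12)·11 mod 13) = 12 + 19·6 = 126.
Check: 126 mod 13 = 9, 126 mod 19 = 12.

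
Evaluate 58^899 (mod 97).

Successive squares of 58 mod 97: 58^1≡58, 58^2≡66, 58^4≡88, 58^8≡81, 58^16≡62, 58^32≡61, 58^64≡35, 58^128≡61, 58^256≡35, 58^512≡61.
Since 899 = 1 + 2 + 128 + 256 + 512 in binary, 58^899 ≡ 58·66·61·35·61 ≡ 29 (mod 97).

29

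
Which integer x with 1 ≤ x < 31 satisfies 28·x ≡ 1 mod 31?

10

28·10 = 280 = 9·31 + 1, so 28⁻¹ ≡ 10 (mod 31).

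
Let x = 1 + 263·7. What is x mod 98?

263·7 = 1841.
1841 − 18·98 = 77, so 1841 ≡ 77 (mod 98).
(1 + 77) mod 98 = 78.

78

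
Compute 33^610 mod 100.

Successive squares of 33 mod 100: 33^1≡33, 33^2≡89, 33^4≡21, 33^8≡41, 33^16≡81, 33^32≡61, 33^64≡21, 33^128≡41, 33^256≡81, 33^512≡61.
610 = 2 + 32 + 64 + 512, so 33^610 ≡ 89·61·21·61 ≡ 49 (mod 100).

49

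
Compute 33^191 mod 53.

26

By repeated squaring mod 53: 33^1≡33, 33^2≡29, 33^4≡46, 33^8≡49, 33^16≡16, 33^32≡44, 33^64≡28, 33^128≡42.
Since 191 = 1 + 2 + 4 + 8 + 16 + 32 + 128 in binary, 33^191 ≡ 33·29·46·49·16·44·42 ≡ 26 (mod 53).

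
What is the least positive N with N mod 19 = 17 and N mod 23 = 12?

x ≡ 17 (mod 19) gives x ∈ {17, 36, 55, 74, 93, 112, 131, 150}.
The first of these with x mod 23 = 12 is 150.

150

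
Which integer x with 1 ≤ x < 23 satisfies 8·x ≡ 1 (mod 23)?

3

23 = 2·8 + 7
8 = 1·7 + 1
7 = 7·1 + 0
Back-substituting gives 8·3 ≡ 1 (mod 23).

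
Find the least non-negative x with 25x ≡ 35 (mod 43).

10

25⁻¹ ≡ 31 (mod 43) because 25·31 = 775 = 18·43 + 1.
Multiplying both sides by 31: x ≡ 31·35 = 1085 ≡ 10 (mod 43).
Check: 25·10 = 250 = 5·43 + 35.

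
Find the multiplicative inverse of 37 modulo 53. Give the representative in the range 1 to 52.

53 = 1·37 + 16
37 = 2·16 + 5
16 = 3·5 + 1
5 = 5·1 + 0
Back-substituting gives 37·43 ≡ 1 (mod 53).

43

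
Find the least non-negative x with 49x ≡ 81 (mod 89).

49⁻¹ ≡ 20 (mod 89) because 49·20 = 980 = 11·89 + 1.
So x ≡ 20·81 = 1620 ≡ 18 (mod 89).

18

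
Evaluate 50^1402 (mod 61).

60

Square-and-reduce mod 61: 50^1≡50, 50^2≡60, 50^4≡1, 50^8≡1, 50^16≡1, 50^32≡1, 50^64≡1, 50^128≡1, 50^256≡1, 50^512≡1, 50^1024≡1.
1402 = 2 + 8 + 16 + 32 + 64 + 256 + 1024, so 50^1402 ≡ 60·1·1·1·1·1·1 ≡ 60 (mod 61).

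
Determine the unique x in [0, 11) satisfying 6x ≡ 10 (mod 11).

9

The inverse of 6 mod 11 is 2 (since 6·2 = 12 ≡ 1).
So x ≡ 2·10 = 20 ≡ 9 (mod 11).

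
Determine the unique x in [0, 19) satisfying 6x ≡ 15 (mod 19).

12

6⁻¹ ≡ 16 (mod 19) because 6·16 = 96 = 5·19 + 1.
So x ≡ 16·15 = 240 ≡ 12 (mod 19).
Check: 6·12 = 72 = 3·19 + 15.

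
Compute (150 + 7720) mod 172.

7720 = 44·172 + 152, so 7720 mod 172 = 152.
(150 + 152) mod 172 = 130.

130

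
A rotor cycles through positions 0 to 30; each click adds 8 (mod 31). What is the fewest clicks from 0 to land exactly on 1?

4

8·4 = 32 = 1·31 + 1, so 8⁻¹ ≡ 4 (mod 31).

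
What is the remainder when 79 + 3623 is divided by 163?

3623 = 22·163 + 37, so 3623 mod 163 = 37.
(79 + 37) mod 163 = 116.

116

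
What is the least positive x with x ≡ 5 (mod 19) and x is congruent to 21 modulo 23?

366

x ≡ 5 (mod 19) gives x ∈ {5, 24, 43, 62, 81, 100, 119, 138, …}.
The first of these with x mod 23 = 21 is 366.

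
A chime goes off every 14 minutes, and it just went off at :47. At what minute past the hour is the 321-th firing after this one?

321·14 = 4494.
Dividing 4494 by 60 gives quotient 74 and remainder 54.
(47 + 54) mod 60 = 41.

41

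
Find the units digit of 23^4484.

The units digit of 23^n cycles with period 4: 3, 9, 7, 1, …
4484 leaves remainder 0 on division by 4, so 23^4484 ends in 1.

1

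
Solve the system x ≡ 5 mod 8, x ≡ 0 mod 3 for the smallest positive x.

x ≡ 0 (mod 3) gives x ∈ {0, 3, 6, 9, 12, 15, 18, 21}.
The first of these with x mod 8 = 5 is 21.

21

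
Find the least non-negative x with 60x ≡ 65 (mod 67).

The inverse of 60 mod 67 is 19 (since 60·19 = 1140 ≡ 1).
Multiplying both sides by 19: x ≡ 19·65 = 1235 ≡ 29 (mod 67).
Check: 60·29 = 1740 = 25·67 + 65.

29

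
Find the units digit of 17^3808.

1

Last digits of 7^n: 7, 9, 3, 1 (period 4).
3808 mod 4 = 0, so the last digit matches 7^4 = 1.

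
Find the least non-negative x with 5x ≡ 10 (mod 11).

2

5⁻¹ ≡ 9 (mod 11) because 5·9 = 45 = 4·11 + 1.
So x ≡ 9·10 = 90 ≡ 2 (mod 11).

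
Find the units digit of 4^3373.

Last digits of 4^n: 4, 6 (period 2).
3373 mod 2 = 1, so the last digit matches 4^1 = 4.

4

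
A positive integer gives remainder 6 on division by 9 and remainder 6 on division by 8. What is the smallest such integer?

6

Since 8·8 ≡ 1 (mod 9), take x = 6 + 8·((6−6)·8 mod 9) = 6 + 8·0 = 6.
Check: 6 mod 9 = 6, 6 mod 8 = 6.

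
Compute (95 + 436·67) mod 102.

33

436·67 = 29212.
29212 − 286·102 = 40, so 29212 ≡ 40 (mod 102).
(95 + 40) mod 102 = 33.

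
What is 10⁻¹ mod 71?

10·64 = 640 = 9·71 + 1, so 10⁻¹ ≡ 64 (mod 71).

64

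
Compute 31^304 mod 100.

Square-and-reduce mod 100: 31^1≡31, 31^2≡61, 31^4≡21, 31^8≡41, 31^16≡81, 31^32≡61, 31^64≡21, 31^128≡41, 31^256≡81.
304 = 16 + 32 + 256, so 31^304 ≡ 81·61·81 ≡ 21 (mod 100).

21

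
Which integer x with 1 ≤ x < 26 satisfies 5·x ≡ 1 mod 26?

26 = 5·5 + 1
5 = 5·1 + 0
Back-substituting gives 5·21 ≡ 1 (mod 26).

21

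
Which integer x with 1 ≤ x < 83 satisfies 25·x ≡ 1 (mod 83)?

10

83 = 3·25 + 8
25 = 3·8 + 1
8 = 8·1 + 0
Back-substituting gives 25·10 ≡ 1 (mod 83).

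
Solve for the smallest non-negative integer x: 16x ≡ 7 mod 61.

The inverse of 16 mod 61 is 42 (since 16·42 = 672 ≡ 1).
Multiplying both sides by 42: x ≡ 42·7 = 294 ≡ 50 (mod 61).

50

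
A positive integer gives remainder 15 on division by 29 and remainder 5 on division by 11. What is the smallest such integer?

247

x ≡ 5 (mod 11) gives x ∈ {5, 16, 27, 38, 49, 60, 71, 82, …}.
The first of these with x mod 29 = 15 is 247.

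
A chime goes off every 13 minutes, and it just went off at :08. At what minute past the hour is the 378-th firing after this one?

378·13 = 4914.
4914 mod 60 = 54 (since 81·60 = 4860).
(8 + 54) mod 60 = 2.

2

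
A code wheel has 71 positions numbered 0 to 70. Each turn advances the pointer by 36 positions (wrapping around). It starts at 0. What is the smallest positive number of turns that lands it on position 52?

33

36⁻¹ ≡ 2 (mod 71) because 36·2 = 72 = 1·71 + 1.
Multiplying both sides by 2: x ≡ 2·52 = 104 ≡ 33 (mod 71).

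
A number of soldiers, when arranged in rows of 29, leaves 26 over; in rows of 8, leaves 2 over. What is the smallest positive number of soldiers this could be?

26

x ≡ 2 (mod 8) gives x ∈ {2, 10, 18, 26}.
The first of these with x mod 29 = 26 is 26.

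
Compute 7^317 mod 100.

7

Successive squares of 7 mod 100: 7^1≡7, 7^2≡49, 7^4≡1, 7^8≡1, 7^16≡1, 7^32≡1, 7^64≡1, 7^128≡1, 7^256≡1.
Since 317 = 1 + 4 + 8 + 16 + 32 + 256 in binary, 7^317 ≡ 7·1·1·1·1·1 ≡ 7 (mod 100).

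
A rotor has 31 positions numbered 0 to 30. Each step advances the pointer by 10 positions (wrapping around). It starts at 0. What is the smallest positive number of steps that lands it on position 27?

12

10⁻¹ ≡ 28 (mod 31) because 10·28 = 280 = 9·31 + 1.
So x ≡ 28·27 = 756 ≡ 12 (mod 31).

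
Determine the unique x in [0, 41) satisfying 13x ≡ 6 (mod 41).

13⁻¹ ≡ 19 (mod 41) because 13·19 = 247 = 6·41 + 1.
So x ≡ 19·6 = 114 ≡ 32 (mod 41).

32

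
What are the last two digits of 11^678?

81

Successive squares of 11 mod 100: 11^1≡11, 11^2≡21, 11^4≡41, 11^8≡81, 11^16≡61, 11^32≡21, 11^64≡41, 11^128≡81, 11^256≡61, 11^512≡21.
Since 678 = 2 + 4 + 32 + 128 + 512 in binary, 11^678 ≡ 21·41·21·81·21 ≡ 81 (mod 100).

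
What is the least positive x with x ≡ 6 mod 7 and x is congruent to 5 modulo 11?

27

x ≡ 6 (mod 7) gives x ∈ {6, 13, 20, 27}.
The first of these with x mod 11 = 5 is 27.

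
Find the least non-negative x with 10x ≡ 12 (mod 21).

18

The inverse of 10 mod 21 is 19 (since 10·19 = 190 ≡ 1).
Multiplying both sides by 19: x ≡ 19·12 = 228 ≡ 18 (mod 21).
Check: 10·18 = 180 = 8·21 + 12.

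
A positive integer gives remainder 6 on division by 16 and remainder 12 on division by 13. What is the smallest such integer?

x ≡ 12 (mod 13) gives x ∈ {12, 25, 38}.
The first of these with x mod 16 = 6 is 38.

38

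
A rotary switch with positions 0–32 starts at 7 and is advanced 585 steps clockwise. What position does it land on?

31

585 = 17·33 + 24, so 585 mod 33 = 24.
(7 + 24) mod 33 = 31.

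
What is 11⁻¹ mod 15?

11

11·11 = 121 = 8·15 + 1, so 11⁻¹ ≡ 11 (mod 15).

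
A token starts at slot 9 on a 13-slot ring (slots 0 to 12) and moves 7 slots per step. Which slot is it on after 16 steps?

16·7 = 112.
112 mod 13 = 8 (since 8·13 = 104).
(9 + 8) mod 13 = 4.

4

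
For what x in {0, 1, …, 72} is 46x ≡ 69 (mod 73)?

38

46⁻¹ ≡ 27 (mod 73) because 46·27 = 1242 = 17·73 + 1.
So x ≡ 27·69 = 1863 ≡ 38 (mod 73).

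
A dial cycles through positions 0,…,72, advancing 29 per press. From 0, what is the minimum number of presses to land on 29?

29⁻¹ ≡ 68 (mod 73) because 29·68 = 1972 = 27·73 + 1.
Multiplying both sides by 68: x ≡ 68·29 = 1972 ≡ 1 (mod 73).

1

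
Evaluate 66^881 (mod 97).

49

Square-and-reduce mod 97: 66^1≡66, 66^2≡88, 66^4≡81, 66^8≡62, 66^16≡61, 66^32≡35, 66^64≡61, 66^128≡35, 66^256≡61, 66^512≡35.
Since 881 = 1 + 16 + 32 + 64 + 256 + 512 in binary, 66^881 ≡ 66·61·35·61·61·35 ≡ 49 (mod 97).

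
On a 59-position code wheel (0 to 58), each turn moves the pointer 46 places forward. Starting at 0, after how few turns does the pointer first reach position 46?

1

The inverse of 46 mod 59 is 9 (since 46·9 = 414 ≡ 1).
Multiplying both sides by 9: x ≡ 9·46 = 414 ≡ 1 (mod 59).
Check: 46·1 = 46 = 0·59 + 46.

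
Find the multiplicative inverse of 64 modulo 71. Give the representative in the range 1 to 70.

10

64·10 = 640 = 9·71 + 1, so 64⁻¹ ≡ 10 (mod 71).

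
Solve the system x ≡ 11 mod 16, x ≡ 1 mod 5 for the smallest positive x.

x ≡ 1 (mod 5) gives x ∈ {1, 6, 11}.
The first of these with x mod 16 = 11 is 11.

11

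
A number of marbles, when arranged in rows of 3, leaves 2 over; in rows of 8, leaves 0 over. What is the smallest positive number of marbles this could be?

x ≡ 2 (mod 3) gives x ∈ {2, 5, 8}.
The first of these with x mod 8 = 0 is 8.

8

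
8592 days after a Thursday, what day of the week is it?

Sunday

8592 − 1227·7 = 3, so 8592 ≡ 3 (mod 7).
Thursday + 3 days → Sunday.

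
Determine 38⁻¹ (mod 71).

71 = 1·38 + 33
38 = 1·33 + 5
33 = 6·5 + 3
5 = 1·3 + 2
3 = 1·2 + 1
2 = 2·1 + 0
Back-substituting gives 38·43 ≡ 1 (mod 71).

43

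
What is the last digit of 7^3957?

7

The units digit of 7^n cycles with period 4: 7, 9, 3, 1, …
3957 mod 4 = 1, so the last digit matches 7^1 = 7.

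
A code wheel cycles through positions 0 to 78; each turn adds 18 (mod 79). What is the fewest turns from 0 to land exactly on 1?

18·22 = 396 = 5·79 + 1, so 18⁻¹ ≡ 22 (mod 79).

22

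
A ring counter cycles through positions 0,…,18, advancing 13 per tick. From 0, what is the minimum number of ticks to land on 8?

5

The inverse of 13 mod 19 is 3 (since 13·3 = 39 ≡ 1).
Multiplying both sides by 3: x ≡ 3·8 = 24 ≡ 5 (mod 19).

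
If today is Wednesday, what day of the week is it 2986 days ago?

2986 − 426·7 = 4, so 2986 ≡ 4 (mod 7).
Wednesday − 4 days → Saturday.

Saturday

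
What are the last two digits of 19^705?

Successive squares of 19 mod 100: 19^1≡19, 19^2≡61, 19^4≡21, 19^8≡41, 19^16≡81, 19^32≡61, 19^64≡21, 19^128≡41, 19^256≡81, 19^512≡61.
Since 705 = 1 + 64 + 128 + 512 in binary, 19^705 ≡ 19·21·41·61 ≡ 99 (mod 100).

99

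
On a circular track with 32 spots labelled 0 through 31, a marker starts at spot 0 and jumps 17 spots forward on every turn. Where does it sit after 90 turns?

90·17 = 1530.
1530 − 47·32 = 26, so 1530 ≡ 26 (mod 32).
(0 + 26) mod 32 = 26.

26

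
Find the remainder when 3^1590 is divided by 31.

Successive squares of 3 mod 31: 3^1≡3, 3^2≡9, 3^4≡19, 3^8≡20, 3^16≡28, 3^32≡9, 3^64≡19, 3^128≡20, 3^256≡28, 3^512≡9, 3^1024≡19.
Since 1590 = 2 + 4 + 16 + 32 + 512 + 1024 in binary, 3^1590 ≡ 9·19·28·9·9·19 ≡ 1 (mod 31).

1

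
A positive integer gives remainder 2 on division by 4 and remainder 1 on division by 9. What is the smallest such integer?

x ≡ 2 (mod 4) gives x ∈ {2, 6, 10}.
The first of these with x mod 9 = 1 is 10.

10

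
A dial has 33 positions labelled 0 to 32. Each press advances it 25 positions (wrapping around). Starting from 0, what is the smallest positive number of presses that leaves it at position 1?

4

25·4 = 100 = 3·33 + 1, so 25⁻¹ ≡ 4 (mod 33).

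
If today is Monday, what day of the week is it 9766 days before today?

Sunday

Dividing 9766 by 7 gives quotient 1395 and remainder 1.
Monday − 1 day → Sunday.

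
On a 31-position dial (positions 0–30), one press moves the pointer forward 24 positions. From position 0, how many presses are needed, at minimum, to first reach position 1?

24·22 = 528 = 17·31 + 1, so 24⁻¹ ≡ 22 (mod 31).

22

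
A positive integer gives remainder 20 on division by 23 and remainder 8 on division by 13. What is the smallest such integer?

x ≡ 8 (mod 13) gives x ∈ {8, 21, 34, 47, 60, 73, 86, 99, …}.
The first of these with x mod 23 = 20 is 112.

112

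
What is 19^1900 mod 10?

Powers of 9 mod 10 repeat with period 2: 9, 1.
1900 leaves remainder 0 on division by 2, so 19^1900 ends in 1.

1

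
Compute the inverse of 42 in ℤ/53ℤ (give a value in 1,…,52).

24

53 = 1·42 + 11
42 = 3·11 + 9
11 = 1·9 + 2
9 = 4·2 + 1
2 = 2·1 + 0
Back-substituting gives 42·24 ≡ 1 (mod 53).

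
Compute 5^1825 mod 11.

1

Square-and-reduce mod 11: 5^1≡5, 5^2≡3, 5^4≡9, 5^8≡4, 5^16≡5, 5^32≡3, 5^64≡9, 5^128≡4, 5^256≡5, 5^512≡3, 5^1024≡9.
Since 1825 = 1 + 32 + 256 + 512 + 1024 in binary, 5^1825 ≡ 5·3·5·3·9 ≡ 1 (mod 11).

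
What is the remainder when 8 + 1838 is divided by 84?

1838 = 21·84 + 74, so 1838 mod 84 = 74.
(8 + 74) mod 84 = 82.

82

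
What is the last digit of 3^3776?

The units digit of 3^n cycles with period 4: 3, 9, 7, 1, …
3776 mod 4 = 0, so the last digit matches 3^4 = 1.

1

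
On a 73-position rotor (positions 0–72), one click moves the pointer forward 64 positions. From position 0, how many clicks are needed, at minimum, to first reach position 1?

8

64·8 = 512 = 7·73 + 1, so 64⁻¹ ≡ 8 (mod 73).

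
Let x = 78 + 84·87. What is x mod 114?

90

84·87 = 7308.
Dividing 7308 by 114 gives quotient 64 and remainder 12.
(78 + 12) mod 114 = 90.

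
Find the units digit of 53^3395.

7

Powers of 3 mod 10 repeat with period 4: 3, 9, 7, 1.
3395 mod 4 = 3, so the last digit matches 3^3 = 7.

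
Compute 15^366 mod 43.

16

By repeated squaring mod 43: 15^1≡15, 15^2≡10, 15^4≡14, 15^8≡24, 15^16≡17, 15^32≡31, 15^64≡15, 15^128≡10, 15^256≡14.
Since 366 = 2 + 4 + 8 + 32 + 64 + 256 in binary, 15^366 ≡ 10·14·24·31·15·14 ≡ 16 (mod 43).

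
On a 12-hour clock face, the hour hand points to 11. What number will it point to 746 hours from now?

746 mod 12 = 2 (since 62·12 = 744).
11 + 2 → 1 on a 12-hour dial.

1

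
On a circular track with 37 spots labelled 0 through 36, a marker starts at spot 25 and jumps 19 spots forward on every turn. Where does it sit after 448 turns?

448·19 = 8512.
8512 mod 37 = 2 (since 230·37 = 8510).
(25 + 2) mod 37 = 27.

27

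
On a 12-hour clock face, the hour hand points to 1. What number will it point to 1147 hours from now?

1147 mod 12 = 7 (since 95·12 = 1140).
1 + 7 → 8 on a 12-hour dial.

8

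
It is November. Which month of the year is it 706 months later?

September

Dividing 706 by 12 gives quotient 58 and remainder 10.
November + 10 months → September.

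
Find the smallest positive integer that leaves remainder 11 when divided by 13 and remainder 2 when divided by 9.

11

x ≡ 2 (mod 9) gives x ∈ {2, 11}.
The first of these with x mod 13 = 11 is 11.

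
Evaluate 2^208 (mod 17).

Successive squares of 2 mod 17: 2^1≡2, 2^2≡4, 2^4≡16, 2^8≡1, 2^16≡1, 2^32≡1, 2^64≡1, 2^128≡1.
208 = 16 + 64 + 128, so 2^208 ≡ 1·1·1 ≡ 1 (mod 17).

1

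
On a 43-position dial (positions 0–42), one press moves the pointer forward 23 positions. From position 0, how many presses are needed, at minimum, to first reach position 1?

15

43 = 1·23 + 20
23 = 1·20 + 3
20 = 6·3 + 2
3 = 1·2 + 1
2 = 2·1 + 0
Back-substituting gives 23·15 ≡ 1 (mod 43).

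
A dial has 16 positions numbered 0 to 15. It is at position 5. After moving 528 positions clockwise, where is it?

528 = 33·16 + 0, so 528 mod 16 = 0.
(5 + 0) mod 16 = 5.

5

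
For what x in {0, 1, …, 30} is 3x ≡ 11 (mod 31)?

3⁻¹ ≡ 21 (mod 31) because 3·21 = 63 = 2·31 + 1.
Multiplying both sides by 21: x ≡ 21·11 = 231 ≡ 14 (mod 31).

14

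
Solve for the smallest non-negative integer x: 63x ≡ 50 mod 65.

40

63⁻¹ ≡ 32 (mod 65) because 63·32 = 2016 = 31·65 + 1.
So x ≡ 32·50 = 1600 ≡ 40 (mod 65).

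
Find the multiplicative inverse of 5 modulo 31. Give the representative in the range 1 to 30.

5·25 = 125 = 4·31 + 1, so 5⁻¹ ≡ 25 (mod 31).

25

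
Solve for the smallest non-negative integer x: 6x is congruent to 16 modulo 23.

18

The inverse of 6 mod 23 is 4 (since 6·4 = 24 ≡ 1).
So x ≡ 4·16 = 64 ≡ 18 (mod 23).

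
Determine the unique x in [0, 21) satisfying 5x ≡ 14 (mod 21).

5⁻¹ ≡ 17 (mod 21) because 5·17 = 85 = 4·21 + 1.
Multiplying both sides by 17: x ≡ 17·14 = 238 ≡ 7 (mod 21).

7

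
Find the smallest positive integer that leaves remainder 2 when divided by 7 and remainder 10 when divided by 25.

135

x ≡ 2 (mod 7) gives x ∈ {2, 9, 16, 23, 30, 37, 44, 51, …}.
The first of these with x mod 25 = 10 is 135.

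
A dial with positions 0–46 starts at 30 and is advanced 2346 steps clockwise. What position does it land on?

26

2346 mod 47 = 43 (since 49·47 = 2303).
(30 + 43) mod 47 = 26.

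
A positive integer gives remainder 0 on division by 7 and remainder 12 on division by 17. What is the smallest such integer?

x ≡ 0 (mod 7) gives x ∈ {0, 7, 14, 21, 28, 35, 42, 49, …}.
The first of these with x mod 17 = 12 is 63.

63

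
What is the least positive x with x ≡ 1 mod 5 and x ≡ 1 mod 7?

1

x ≡ 1 (mod 5) gives x ∈ {1}.
The first of these with x mod 7 = 1 is 1.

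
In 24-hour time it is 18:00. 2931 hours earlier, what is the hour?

2931 = 122·24 + 3, so 2931 mod 24 = 3.
(18 − 3) mod 24 = 15.

15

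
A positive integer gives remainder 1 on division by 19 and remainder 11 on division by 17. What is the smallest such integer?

x ≡ 11 (mod 17) gives x ∈ {11, 28, 45, 62, 79, 96}.
The first of these with x mod 19 = 1 is 96.

96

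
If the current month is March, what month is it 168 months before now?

March

168 − 14·12 = 0, so 168 ≡ 0 (mod 12).
March − 0 months → March.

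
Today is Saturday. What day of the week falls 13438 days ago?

Monday

13438 = 1919·7 + 5, so 13438 mod 7 = 5.
Saturday − 5 days → Monday.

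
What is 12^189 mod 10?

2

The units digit of 12^n cycles with period 4: 2, 4, 8, 6, …
189 leaves remainder 1 on division by 4, so 12^189 ends in 2.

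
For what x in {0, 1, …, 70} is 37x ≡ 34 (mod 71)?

70

37⁻¹ ≡ 48 (mod 71) because 37·48 = 1776 = 25·71 + 1.
So x ≡ 48·34 = 1632 ≡ 70 (mod 71).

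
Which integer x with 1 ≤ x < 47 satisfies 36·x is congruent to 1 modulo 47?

17

47 = 1·36 + 11
36 = 3·11 + 3
11 = 3·3 + 2
3 = 1·2 + 1
2 = 2·1 + 0
Back-substituting gives 36·17 ≡ 1 (mod 47).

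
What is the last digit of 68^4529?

The units digit of 68^n cycles with period 4: 8, 4, 2, 6, …
4529 mod 4 = 1, so the last digit matches 8^1 = 8.

8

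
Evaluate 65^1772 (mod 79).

22

Successive squares of 65 mod 79: 65^1≡65, 65^2≡38, 65^4≡22, 65^8≡10, 65^16≡21, 65^32≡46, 65^64≡62, 65^128≡52, 65^256≡18, 65^512≡8, 65^1024≡64.
Since 1772 = 4 + 8 + 32 + 64 + 128 + 512 + 1024 in binary, 65^1772 ≡ 22·10·46·62·52·8·64 ≡ 22 (mod 79).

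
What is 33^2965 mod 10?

3

The units digit of 33^n cycles with period 4: 3, 9, 7, 1, …
2965 leaves remainder 1 on division by 4, so 33^2965 ends in 3.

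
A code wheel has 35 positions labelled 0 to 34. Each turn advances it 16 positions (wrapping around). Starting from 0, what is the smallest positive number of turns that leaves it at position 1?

16·11 = 176 = 5·35 + 1, so 16⁻¹ ≡ 11 (mod 35).

11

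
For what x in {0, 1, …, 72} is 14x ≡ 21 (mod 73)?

The inverse of 14 mod 73 is 47 (since 14·47 = 658 ≡ 1).
So x ≡ 47·21 = 987 ≡ 38 (mod 73).
Check: 14·38 = 532 = 7·73 + 21.

38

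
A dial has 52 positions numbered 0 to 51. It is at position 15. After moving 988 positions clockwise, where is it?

988 mod 52 = 0 (since 19·52 = 988).
(15 + 0) mod 52 = 15.

15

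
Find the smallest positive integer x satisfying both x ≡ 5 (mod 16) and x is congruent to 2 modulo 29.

x ≡ 5 (mod 16) gives x ∈ {5, 21, 37, 53, 69, 85, 101, 117, …}.
The first of these with x mod 29 = 2 is 437.

437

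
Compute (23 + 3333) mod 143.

3333 − 23·143 = 44, so 3333 ≡ 44 (mod 143).
(23 + 44) mod 143 = 67.

67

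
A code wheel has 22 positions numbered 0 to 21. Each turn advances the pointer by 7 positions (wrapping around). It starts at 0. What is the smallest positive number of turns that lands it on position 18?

The inverse of 7 mod 22 is 19 (since 7·19 = 133 ≡ 1).
Multiplying both sides by 19: x ≡ 19·18 = 342 ≡ 12 (mod 22).

12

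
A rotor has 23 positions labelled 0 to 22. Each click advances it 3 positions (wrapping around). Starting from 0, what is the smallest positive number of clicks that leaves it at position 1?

23 = 7·3 + 2
3 = 1·2 + 1
2 = 2·1 + 0
Back-substituting gives 3·8 ≡ 1 (mod 23).

8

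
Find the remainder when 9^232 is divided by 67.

Square-and-reduce mod 67: 9^1≡9, 9^2≡14, 9^4≡62, 9^8≡25, 9^16≡22, 9^32≡15, 9^64≡24, 9^128≡40.
232 = 8 + 32 + 64 + 128, so 9^232 ≡ 25·15·24·40 ≡ 9 (mod 67).

9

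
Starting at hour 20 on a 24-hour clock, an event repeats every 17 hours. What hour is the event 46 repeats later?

10

46·17 = 782.
782 mod 24 = 14 (since 32·24 = 768).
(20 + 14) mod 24 = 10.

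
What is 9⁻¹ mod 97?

54

9·54 = 486 = 5·97 + 1, so 9⁻¹ ≡ 54 (mod 97).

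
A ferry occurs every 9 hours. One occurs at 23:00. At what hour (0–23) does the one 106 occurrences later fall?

17

106·9 = 954.
954 = 39·24 + 18, so 954 mod 24 = 18.
(23 + 18) mod 24 = 17.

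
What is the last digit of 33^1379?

7

The units digit of 33^n cycles with period 4: 3, 9, 7, 1, …
1379 mod 4 = 3, so the last digit matches 3^3 = 7.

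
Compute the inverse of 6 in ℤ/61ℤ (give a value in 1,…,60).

61 = 10·6 + 1
6 = 6·1 + 0
Back-substituting gives 6·51 ≡ 1 (mod 61).

51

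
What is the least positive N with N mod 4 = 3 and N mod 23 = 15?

15

x ≡ 3 (mod 4) gives x ∈ {3, 7, 11, 15}.
The first of these with x mod 23 = 15 is 15.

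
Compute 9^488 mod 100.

Successive squares of 9 mod 100: 9^1≡9, 9^2≡81, 9^4≡61, 9^8≡21, 9^16≡41, 9^32≡81, 9^64≡61, 9^128≡21, 9^256≡41.
Since 488 = 8 + 32 + 64 + 128 + 256 in binary, 9^488 ≡ 21·81·61·21·41 ≡ 21 (mod 100).

21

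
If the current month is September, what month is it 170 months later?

170 = 14·12 + 2, so 170 mod 12 = 2.
September + 2 months → November.

November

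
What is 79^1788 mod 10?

The units digit of 79^n cycles with period 2: 9, 1, …
1788 mod 2 = 0, so the last digit matches 9^2 = 1.

1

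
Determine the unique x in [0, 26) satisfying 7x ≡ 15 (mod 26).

7⁻¹ ≡ 15 (mod 26) because 7·15 = 105 = 4·26 + 1.
Multiplying both sides by 15: x ≡ 15·15 = 225 ≡ 17 (mod 26).

17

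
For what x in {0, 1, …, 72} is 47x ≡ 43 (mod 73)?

47⁻¹ ≡ 14 (mod 73) because 47·14 = 658 = 9·73 + 1.
So x ≡ 14·43 = 602 ≡ 18 (mod 73).
Check: 47·18 = 846 = 11·73 + 43.

18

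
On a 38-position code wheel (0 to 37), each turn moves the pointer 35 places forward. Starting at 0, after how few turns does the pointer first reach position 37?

13

35⁻¹ ≡ 25 (mod 38) because 35·25 = 875 = 23·38 + 1.
Multiplying both sides by 25: x ≡ 25·37 = 925 ≡ 13 (mod 38).
Check: 35·13 = 455 = 11·38 + 37.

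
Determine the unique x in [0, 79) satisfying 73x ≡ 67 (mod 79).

2

73⁻¹ ≡ 13 (mod 79) because 73·13 = 949 = 12·79 + 1.
So x ≡ 13·67 = 871 ≡ 2 (mod 79).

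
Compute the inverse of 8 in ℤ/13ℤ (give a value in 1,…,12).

5

8·5 = 40 = 3·13 + 1, so 8⁻¹ ≡ 5 (mod 13).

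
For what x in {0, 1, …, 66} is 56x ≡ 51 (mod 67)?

56⁻¹ ≡ 6 (mod 67) because 56·6 = 336 = 5·67 + 1.
Multiplying both sides by 6: x ≡ 6·51 = 306 ≡ 38 (mod 67).

38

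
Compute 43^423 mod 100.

Successive squares of 43 mod 100: 43^1≡43, 43^2≡49, 43^4≡1, 43^8≡1, 43^16≡1, 43^32≡1, 43^64≡1, 43^128≡1, 43^256≡1.
Since 423 = 1 + 2 + 4 + 32 + 128 + 256 in binary, 43^423 ≡ 43·49·1·1·1·1 ≡ 7 (mod 100).

7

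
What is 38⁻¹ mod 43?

17

38·17 = 646 = 15·43 + 1, so 38⁻¹ ≡ 17 (mod 43).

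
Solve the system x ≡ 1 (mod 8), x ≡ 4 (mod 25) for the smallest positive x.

x ≡ 1 (mod 8) gives x ∈ {1, 9, 17, 25, 33, 41, 49, 57, …}.
The first of these with x mod 25 = 4 is 129.

129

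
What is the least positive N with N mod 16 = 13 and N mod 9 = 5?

Since 9·9 ≡ 1 (mod 16), take x = 5 + 9·((13−5)·9 mod 16) = 5 + 9·8 = 77.
Check: 77 mod 16 = 13, 77 mod 9 = 5.

77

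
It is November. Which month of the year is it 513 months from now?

513 − 42·12 = 9, so 513 ≡ 9 (mod 12).
November + 9 months → August.

August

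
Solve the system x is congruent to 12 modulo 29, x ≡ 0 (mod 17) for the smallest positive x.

476

x ≡ 0 (mod 17) gives x ∈ {0, 17, 34, 51, 68, 85, 102, 119, …}.
The first of these with x mod 29 = 12 is 476.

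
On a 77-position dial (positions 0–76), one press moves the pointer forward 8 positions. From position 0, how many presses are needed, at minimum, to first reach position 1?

29

8·29 = 232 = 3·77 + 1, so 8⁻¹ ≡ 29 (mod 77).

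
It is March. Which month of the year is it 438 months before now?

438 mod 12 = 6 (since 36·12 = 432).
March − 6 months → September.

September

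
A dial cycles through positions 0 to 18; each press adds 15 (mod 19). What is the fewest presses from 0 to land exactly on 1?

19 = 1·15 + 4
15 = 3·4 + 3
4 = 1·3 + 1
3 = 3·1 + 0
Back-substituting gives 15·14 ≡ 1 (mod 19).

14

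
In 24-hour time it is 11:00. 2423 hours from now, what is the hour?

2423 − 100·24 = 23, so 2423 ≡ 23 (mod 24).
(11 + 23) mod 24 = 10.

10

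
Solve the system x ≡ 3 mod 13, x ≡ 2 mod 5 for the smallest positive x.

x ≡ 2 (mod 5) gives x ∈ {2, 7, 12, 17, 22, 27, 32, 37, …}.
The first of these with x mod 13 = 3 is 42.

42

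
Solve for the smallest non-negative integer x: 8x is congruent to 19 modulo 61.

10

The inverse of 8 mod 61 is 23 (since 8·23 = 184 ≡ 1).
Multiplying both sides by 23: x ≡ 23·19 = 437 ≡ 10 (mod 61).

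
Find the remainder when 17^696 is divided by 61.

By repeated squaring mod 61: 17^1≡17, 17^2≡45, 17^4≡12, 17^8≡22, 17^16≡57, 17^32≡16, 17^64≡12, 17^128≡22, 17^256≡57, 17^512≡16.
Since 696 = 8 + 16 + 32 + 128 + 512 in binary, 17^696 ≡ 22·57·16·22·16 ≡ 9 (mod 61).

9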